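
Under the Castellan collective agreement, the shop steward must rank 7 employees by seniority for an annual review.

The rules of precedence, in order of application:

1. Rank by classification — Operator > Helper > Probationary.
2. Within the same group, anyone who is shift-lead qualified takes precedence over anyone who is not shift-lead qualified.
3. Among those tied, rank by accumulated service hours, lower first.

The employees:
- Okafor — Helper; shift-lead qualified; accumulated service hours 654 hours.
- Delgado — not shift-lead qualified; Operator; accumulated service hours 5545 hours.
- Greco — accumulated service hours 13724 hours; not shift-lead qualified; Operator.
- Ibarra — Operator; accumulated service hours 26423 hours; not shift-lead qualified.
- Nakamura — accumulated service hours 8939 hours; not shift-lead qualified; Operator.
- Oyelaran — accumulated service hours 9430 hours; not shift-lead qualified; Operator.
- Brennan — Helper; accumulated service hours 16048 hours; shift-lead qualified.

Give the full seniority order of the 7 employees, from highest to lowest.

By classification: Delgado, Nakamura, Oyelaran, Greco and Ibarra (Operator); then Okafor and Brennan (Helper).
Delgado, Nakamura, Oyelaran, Greco and Ibarra are each not shift-lead qualified, so the next rule applies.
Among Delgado, Nakamura, Oyelaran, Greco and Ibarra, by accumulated service hours (lower first): Delgado (5545 hours) before Nakamura (8939 hours) before Oyelaran (9430 hours) before Greco (13724 hours) before Ibarra (26423 hours).
Okafor and Brennan are each shift-lead qualified, so the next rule applies.
Among Okafor and Brennan, by accumulated service hours (lower first): Okafor (654 hours) before Brennan (16048 hours).
Full order: Delgado, Nakamura, Oyelaran, Greco, Ibarra, Okafor, Brennan.

Delgado, Nakamura, Oyelaran, Greco, Ibarra, Okafor, Brennan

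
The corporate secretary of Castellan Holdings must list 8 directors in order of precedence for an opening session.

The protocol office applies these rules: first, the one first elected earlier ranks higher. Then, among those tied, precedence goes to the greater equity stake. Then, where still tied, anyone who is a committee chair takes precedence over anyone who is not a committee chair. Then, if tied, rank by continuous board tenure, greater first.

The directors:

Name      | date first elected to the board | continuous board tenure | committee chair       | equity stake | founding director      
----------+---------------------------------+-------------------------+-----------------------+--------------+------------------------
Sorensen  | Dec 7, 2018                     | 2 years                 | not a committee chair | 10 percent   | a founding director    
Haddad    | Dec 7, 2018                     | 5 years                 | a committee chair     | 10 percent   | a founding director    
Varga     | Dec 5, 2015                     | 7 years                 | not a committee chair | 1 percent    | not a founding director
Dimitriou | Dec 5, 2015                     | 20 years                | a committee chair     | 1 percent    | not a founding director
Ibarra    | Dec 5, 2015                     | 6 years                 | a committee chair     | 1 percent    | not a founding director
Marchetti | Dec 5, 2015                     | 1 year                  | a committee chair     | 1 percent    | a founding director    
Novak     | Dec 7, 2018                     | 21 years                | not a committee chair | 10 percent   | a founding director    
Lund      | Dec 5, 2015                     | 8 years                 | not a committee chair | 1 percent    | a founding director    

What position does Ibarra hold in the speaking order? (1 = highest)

By date first elected to the board (earlier first): Dimitriou, Ibarra, Marchetti, Lund and Varga (each Dec 5, 2015); then Haddad, Novak and Sorensen (each Dec 7, 2018).
Dimitriou, Ibarra, Marchetti, Lund and Varga all have equity stake 1 percent, so the next rule applies.
Among Dimitriou, Ibarra, Marchetti, Lund and Varga, a committee chair before not a committee chair: Dimitriou, Ibarra and Marchetti (a committee chair) before Lund and Varga (not a committee chair).
Among Dimitriou, Ibarra and Marchetti, by continuous board tenure (higher first): Dimitriou (20 years) before Ibarra (6 years) before Marchetti (1 year).
Among Lund and Varga, by continuous board tenure (higher first): Lund (8 years) before Varga (7 years).
Haddad, Novak and Sorensen all have equity stake 10 percent, so the next rule applies.
Among Haddad, Novak and Sorensen, a committee chair before not a committee chair: Haddad (a committee chair) before Novak and Sorensen (not a committee chair).
Among Novak and Sorensen, by continuous board tenure (higher first): Novak (21 years) before Sorensen (2 years).
Order: Dimitriou, Ibarra, Marchetti, Lund, Varga, Haddad, Novak, Sorensen. So position 2.

2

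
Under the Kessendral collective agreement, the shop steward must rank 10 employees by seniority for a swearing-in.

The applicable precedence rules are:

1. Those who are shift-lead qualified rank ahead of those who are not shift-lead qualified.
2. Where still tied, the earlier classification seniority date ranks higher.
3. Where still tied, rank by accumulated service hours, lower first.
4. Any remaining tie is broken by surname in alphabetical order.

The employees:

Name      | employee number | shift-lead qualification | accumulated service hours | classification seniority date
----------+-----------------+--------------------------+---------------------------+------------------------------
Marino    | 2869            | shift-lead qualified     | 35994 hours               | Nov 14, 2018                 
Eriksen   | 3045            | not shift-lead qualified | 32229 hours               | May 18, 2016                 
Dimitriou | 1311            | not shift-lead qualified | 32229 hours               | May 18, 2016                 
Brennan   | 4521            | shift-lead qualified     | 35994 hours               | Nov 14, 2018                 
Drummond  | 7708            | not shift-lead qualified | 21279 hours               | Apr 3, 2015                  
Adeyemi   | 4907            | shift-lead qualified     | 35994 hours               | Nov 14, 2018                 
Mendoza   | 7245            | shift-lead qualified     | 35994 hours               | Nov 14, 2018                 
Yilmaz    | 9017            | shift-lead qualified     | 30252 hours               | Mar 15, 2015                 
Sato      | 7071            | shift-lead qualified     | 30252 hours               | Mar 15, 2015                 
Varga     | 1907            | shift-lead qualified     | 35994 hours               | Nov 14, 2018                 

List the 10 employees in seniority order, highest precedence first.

By the first rule: Sato, Yilmaz, Adeyemi, Brennan, Marino, Mendoza and Varga (each shift-lead qualified); then Drummond, Dimitriou and Eriksen (each not shift-lead qualified).
Among Sato, Yilmaz, Adeyemi, Brennan, Marino, Mendoza and Varga, by classification seniority date (earlier first): Sato and Yilmaz (Mar 15, 2015) before Adeyemi, Brennan, Marino, Mendoza and Varga (Nov 14, 2018).
Sato and Yilmaz both have accumulated service hours 30252 hours, so the next rule applies.
Among Sato and Yilmaz, alphabetically by surname: Sato before Yilmaz.
Adeyemi, Brennan, Marino, Mendoza and Varga all have accumulated service hours 35994 hours, so the next rule applies.
Among Adeyemi, Brennan, Marino, Mendoza and Varga, alphabetically by surname: Adeyemi before Brennan before Marino before Mendoza before Varga.
Among Drummond, Dimitriou and Eriksen, by classification seniority date (earlier first): Drummond (Apr 3, 2015) before Dimitriou and Eriksen (May 18, 2016).
Dimitriou and Eriksen both have accumulated service hours 32229 hours, so the next rule applies.
Among Dimitriou and Eriksen, alphabetically by surname: Dimitriou before Eriksen.
Full order: Sato, Yilmaz, Adeyemi, Brennan, Marino, Mendoza, Varga, Drummond, Dimitriou, Eriksen.

Sato, Yilmaz, Adeyemi, Brennan, Marino, Mendoza, Varga, Drummond, Dimitriou, Eriksen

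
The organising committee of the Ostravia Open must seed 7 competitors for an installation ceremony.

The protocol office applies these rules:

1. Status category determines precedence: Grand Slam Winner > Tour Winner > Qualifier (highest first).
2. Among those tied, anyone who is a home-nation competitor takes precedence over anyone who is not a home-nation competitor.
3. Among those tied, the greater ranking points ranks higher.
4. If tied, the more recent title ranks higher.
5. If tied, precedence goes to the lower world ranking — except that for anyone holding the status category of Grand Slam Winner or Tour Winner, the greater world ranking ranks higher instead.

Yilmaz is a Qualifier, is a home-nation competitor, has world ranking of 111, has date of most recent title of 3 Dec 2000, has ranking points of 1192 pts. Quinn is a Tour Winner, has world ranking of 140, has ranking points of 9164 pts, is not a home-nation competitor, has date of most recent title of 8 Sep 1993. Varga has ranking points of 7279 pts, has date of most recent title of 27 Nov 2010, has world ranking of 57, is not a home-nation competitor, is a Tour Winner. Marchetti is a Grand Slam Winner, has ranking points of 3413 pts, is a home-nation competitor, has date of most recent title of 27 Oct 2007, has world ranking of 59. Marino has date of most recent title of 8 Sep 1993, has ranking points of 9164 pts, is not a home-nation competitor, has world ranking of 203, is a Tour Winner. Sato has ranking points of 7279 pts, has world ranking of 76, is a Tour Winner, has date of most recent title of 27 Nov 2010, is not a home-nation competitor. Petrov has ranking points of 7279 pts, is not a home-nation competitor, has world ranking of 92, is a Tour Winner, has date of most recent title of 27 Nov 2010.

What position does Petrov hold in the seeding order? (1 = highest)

By status category: Marchetti (Grand Slam Winner); then Marino, Quinn, Petrov, Sato and Varga (Tour Winner); then Yilmaz (Qualifier).
Marino, Quinn, Petrov, Sato and Varga are each not a home-nation competitor, so the next rule applies.
Among Marino, Quinn, Petrov, Sato and Varga, by ranking points (higher first): Marino and Quinn (9164 pts) before Petrov, Sato and Varga (7279 pts).
Marino and Quinn both have date of most recent title 8 Sep 1993, so the next rule applies.
Among Marino and Quinn, by world ranking (higher first) (reversed rule for this group): Marino (203) before Quinn (140).
Petrov, Sato and Varga all have date of most recent title 27 Nov 2010, so the next rule applies.
Among Petrov, Sato and Varga, by world ranking (higher first) (reversed rule for this group): Petrov (92) before Sato (76) before Varga (57).
Order: Marchetti, Marino, Quinn, Petrov, Sato, Varga, Yilmaz. So position 4.

4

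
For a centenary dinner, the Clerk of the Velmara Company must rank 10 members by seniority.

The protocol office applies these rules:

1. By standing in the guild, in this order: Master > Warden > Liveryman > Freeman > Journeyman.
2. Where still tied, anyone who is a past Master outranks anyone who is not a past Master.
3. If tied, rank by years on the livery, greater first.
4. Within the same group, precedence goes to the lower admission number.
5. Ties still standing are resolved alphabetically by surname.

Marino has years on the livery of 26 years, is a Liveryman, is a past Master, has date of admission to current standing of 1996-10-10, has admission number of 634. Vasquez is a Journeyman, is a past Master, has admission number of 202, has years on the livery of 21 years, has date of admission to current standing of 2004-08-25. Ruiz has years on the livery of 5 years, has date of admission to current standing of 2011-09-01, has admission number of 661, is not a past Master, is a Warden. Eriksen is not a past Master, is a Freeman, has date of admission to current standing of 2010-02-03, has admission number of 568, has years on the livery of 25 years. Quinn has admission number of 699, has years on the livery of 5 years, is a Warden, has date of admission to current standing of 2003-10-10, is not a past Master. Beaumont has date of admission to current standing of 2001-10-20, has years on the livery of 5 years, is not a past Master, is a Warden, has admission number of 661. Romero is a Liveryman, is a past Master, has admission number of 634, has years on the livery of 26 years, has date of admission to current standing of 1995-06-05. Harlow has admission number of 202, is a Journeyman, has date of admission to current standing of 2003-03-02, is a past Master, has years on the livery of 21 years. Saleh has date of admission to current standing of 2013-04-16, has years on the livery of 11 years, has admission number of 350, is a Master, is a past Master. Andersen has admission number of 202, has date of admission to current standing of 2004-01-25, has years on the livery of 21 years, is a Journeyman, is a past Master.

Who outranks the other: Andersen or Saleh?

Saleh

By standing in the guild: Saleh (Master); then Beaumont, Ruiz and Quinn (Warden); then Marino and Romero (Liveryman); then Eriksen (Freeman); then Andersen, Harlow and Vasquez (Journeyman).
Beaumont, Ruiz and Quinn are each not a past Master, so the next rule applies.
Beaumont, Ruiz and Quinn all have years on the livery 5 years, so the next rule applies.
Among Beaumont, Ruiz and Quinn, by admission number (lower first): Beaumont and Ruiz (661) before Quinn (699).
Among Beaumont and Ruiz, alphabetically by surname: Beaumont before Ruiz.
Marino and Romero are each a past Master, so the next rule applies.
Marino and Romero both have years on the livery 26 years, so the next rule applies.
Marino and Romero both have admission number 634, so the next rule applies.
Among Marino and Romero, alphabetically by surname: Marino before Romero.
Andersen, Harlow and Vasquez are each a past Master, so the next rule applies.
Andersen, Harlow and Vasquez all have years on the livery 21 years, so the next rule applies.
Andersen, Harlow and Vasquez all have admission number 202, so the next rule applies.
Among Andersen, Harlow and Vasquez, alphabetically by surname: Andersen before Harlow before Vasquez.
So Saleh takes precedence.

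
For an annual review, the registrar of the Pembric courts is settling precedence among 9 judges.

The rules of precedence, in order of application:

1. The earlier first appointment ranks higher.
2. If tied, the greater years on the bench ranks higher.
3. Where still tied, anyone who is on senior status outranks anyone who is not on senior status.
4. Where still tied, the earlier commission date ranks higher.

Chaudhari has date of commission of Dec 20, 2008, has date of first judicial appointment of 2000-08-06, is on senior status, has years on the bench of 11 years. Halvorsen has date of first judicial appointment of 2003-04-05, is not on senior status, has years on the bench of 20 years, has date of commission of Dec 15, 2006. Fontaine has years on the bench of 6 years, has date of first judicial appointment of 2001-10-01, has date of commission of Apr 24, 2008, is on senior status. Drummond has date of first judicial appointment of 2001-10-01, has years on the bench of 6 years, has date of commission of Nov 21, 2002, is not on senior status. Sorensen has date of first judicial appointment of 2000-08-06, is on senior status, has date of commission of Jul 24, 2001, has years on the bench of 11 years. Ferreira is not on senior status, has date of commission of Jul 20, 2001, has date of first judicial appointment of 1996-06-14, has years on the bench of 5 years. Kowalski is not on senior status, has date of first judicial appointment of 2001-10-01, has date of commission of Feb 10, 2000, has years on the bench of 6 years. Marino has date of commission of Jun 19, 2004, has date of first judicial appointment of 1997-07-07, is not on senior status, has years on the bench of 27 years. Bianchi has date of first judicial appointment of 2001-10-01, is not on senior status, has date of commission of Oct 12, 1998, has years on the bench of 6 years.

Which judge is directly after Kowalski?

Drummond

By date of first judicial appointment (earlier first): Ferreira (1996-06-14); then Marino (1997-07-07); then Sorensen and Chaudhari (both 2000-08-06); then Fontaine, Bianchi, Kowalski and Drummond (each 2001-10-01); then Halvorsen (2003-04-05).
Sorensen and Chaudhari both have years on the bench 11 years, so the next rule applies.
Sorensen and Chaudhari are each on senior status, so the next rule applies.
Among Sorensen and Chaudhari, by date of commission (earlier first): Sorensen (Jul 24, 2001) before Chaudhari (Dec 20, 2008).
Fontaine, Bianchi, Kowalski and Drummond all have years on the bench 6 years, so the next rule applies.
Among Fontaine, Bianchi, Kowalski and Drummond, on senior status before not on senior status: Fontaine (on senior status) before Bianchi, Kowalski and Drummond (not on senior status).
Among Bianchi, Kowalski and Drummond, by date of commission (earlier first): Bianchi (Oct 12, 1998) before Kowalski (Feb 10, 2000) before Drummond (Nov 21, 2002).
Order: Ferreira, Marino, Sorensen, Chaudhari, Fontaine, Bianchi, Kowalski, Drummond, Halvorsen.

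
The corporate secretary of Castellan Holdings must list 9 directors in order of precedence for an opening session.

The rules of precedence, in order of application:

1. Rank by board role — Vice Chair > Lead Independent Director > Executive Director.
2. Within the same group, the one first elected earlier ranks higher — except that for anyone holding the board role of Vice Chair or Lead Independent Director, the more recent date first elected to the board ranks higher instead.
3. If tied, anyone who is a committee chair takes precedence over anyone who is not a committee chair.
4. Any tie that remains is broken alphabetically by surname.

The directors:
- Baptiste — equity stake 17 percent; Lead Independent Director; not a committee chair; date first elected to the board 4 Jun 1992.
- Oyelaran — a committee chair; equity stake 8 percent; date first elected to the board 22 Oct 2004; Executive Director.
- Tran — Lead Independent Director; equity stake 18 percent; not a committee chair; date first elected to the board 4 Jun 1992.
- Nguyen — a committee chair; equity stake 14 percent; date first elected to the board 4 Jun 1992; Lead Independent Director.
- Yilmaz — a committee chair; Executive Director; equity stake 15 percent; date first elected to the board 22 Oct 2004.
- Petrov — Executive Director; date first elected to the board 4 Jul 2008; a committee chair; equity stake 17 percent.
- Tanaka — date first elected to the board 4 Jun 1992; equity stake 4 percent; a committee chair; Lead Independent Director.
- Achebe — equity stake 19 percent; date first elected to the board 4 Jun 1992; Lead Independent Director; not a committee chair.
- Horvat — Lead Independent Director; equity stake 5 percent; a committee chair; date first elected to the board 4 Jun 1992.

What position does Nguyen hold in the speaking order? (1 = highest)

2

By board role: Horvat, Nguyen, Tanaka, Achebe, Baptiste and Tran (Lead Independent Director); then Oyelaran, Yilmaz and Petrov (Executive Director).
Horvat, Nguyen, Tanaka, Achebe, Baptiste and Tran all have date first elected to the board 4 Jun 1992, so the next rule applies.
Among Horvat, Nguyen, Tanaka, Achebe, Baptiste and Tran, a committee chair before not a committee chair: Horvat, Nguyen and Tanaka (a committee chair) before Achebe, Baptiste and Tran (not a committee chair).
Among Horvat, Nguyen and Tanaka, alphabetically by surname: Horvat before Nguyen before Tanaka.
Among Achebe, Baptiste and Tran, alphabetically by surname: Achebe before Baptiste before Tran.
Among Oyelaran, Yilmaz and Petrov, by date first elected to the board (earlier first): Oyelaran and Yilmaz (22 Oct 2004) before Petrov (4 Jul 2008).
Oyelaran and Yilmaz are each a committee chair, so the next rule applies.
Among Oyelaran and Yilmaz, alphabetically by surname: Oyelaran before Yilmaz.
Order: Horvat, Nguyen, Tanaka, Achebe, Baptiste, Tran, Oyelaran, Yilmaz, Petrov. So position 2.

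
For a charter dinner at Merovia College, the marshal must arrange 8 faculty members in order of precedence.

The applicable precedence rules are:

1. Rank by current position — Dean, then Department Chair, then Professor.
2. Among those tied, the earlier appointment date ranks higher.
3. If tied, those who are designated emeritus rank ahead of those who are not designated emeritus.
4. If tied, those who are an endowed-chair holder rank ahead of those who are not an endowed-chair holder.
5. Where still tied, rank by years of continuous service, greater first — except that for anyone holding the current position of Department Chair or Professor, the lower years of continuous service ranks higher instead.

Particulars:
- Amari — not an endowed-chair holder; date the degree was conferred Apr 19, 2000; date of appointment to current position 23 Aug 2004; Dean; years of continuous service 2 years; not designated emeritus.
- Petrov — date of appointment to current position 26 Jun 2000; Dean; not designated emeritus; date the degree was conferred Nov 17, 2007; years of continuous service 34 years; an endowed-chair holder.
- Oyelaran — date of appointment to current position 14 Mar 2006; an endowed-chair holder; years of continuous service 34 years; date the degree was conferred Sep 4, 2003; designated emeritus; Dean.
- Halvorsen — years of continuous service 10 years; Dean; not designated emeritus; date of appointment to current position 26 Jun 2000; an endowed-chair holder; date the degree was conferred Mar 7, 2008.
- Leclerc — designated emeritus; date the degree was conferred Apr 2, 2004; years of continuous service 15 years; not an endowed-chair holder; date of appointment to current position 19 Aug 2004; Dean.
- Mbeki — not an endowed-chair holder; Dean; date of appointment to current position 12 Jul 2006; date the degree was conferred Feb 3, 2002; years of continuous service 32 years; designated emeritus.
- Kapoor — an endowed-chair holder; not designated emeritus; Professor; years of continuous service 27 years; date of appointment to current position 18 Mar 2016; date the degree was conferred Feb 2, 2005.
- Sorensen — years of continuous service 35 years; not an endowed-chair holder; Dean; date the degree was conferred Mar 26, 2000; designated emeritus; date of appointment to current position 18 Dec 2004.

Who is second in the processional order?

By current position: Petrov, Halvorsen, Leclerc, Amari, Sorensen, Oyelaran and Mbeki (Dean); then Kapoor (Professor).
Among Petrov, Halvorsen, Leclerc, Amari, Sorensen, Oyelaran and Mbeki, by date of appointment to current position (earlier first): Petrov and Halvorsen (26 Jun 2000) before Leclerc (19 Aug 2004) before Amari (23 Aug 2004) before Sorensen (18 Dec 2004) before Oyelaran (14 Mar 2006) before Mbeki (12 Jul 2006).
Petrov and Halvorsen are each not designated emeritus, so the next rule applies.
Petrov and Halvorsen are each an endowed-chair holder, so the next rule applies.
Among Petrov and Halvorsen, by years of continuous service (higher first): Petrov (34 years) before Halvorsen (10 years).
Order: Petrov, Halvorsen, Leclerc, Amari, Sorensen, Oyelaran, Mbeki, Kapoor.

Halvorsen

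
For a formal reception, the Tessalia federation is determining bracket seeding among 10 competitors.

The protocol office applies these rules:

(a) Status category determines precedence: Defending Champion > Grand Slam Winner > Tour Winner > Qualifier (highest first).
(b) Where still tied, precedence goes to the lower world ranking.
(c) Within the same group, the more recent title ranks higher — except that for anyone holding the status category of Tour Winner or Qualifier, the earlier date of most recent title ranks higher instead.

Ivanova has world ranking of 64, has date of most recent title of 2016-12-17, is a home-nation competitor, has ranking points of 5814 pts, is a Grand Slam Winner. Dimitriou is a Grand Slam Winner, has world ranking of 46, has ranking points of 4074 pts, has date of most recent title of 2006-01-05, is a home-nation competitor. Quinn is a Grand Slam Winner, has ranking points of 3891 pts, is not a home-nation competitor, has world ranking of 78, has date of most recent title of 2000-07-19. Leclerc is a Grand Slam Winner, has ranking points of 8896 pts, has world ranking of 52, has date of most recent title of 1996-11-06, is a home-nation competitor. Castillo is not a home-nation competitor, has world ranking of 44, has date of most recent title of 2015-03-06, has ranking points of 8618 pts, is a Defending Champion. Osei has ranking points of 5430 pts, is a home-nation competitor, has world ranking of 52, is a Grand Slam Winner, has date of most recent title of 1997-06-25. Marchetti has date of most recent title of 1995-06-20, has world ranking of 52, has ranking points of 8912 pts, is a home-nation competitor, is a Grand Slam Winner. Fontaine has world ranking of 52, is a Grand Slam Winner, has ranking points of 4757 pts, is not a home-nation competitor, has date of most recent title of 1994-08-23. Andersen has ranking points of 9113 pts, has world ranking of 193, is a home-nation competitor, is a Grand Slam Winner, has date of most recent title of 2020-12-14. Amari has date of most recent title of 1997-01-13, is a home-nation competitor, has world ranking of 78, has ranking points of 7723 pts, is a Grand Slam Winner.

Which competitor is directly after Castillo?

By status category: Castillo (Defending Champion); then Dimitriou, Osei, Leclerc, Marchetti, Fontaine, Ivanova, Quinn, Amari and Andersen (Grand Slam Winner).
Among Dimitriou, Osei, Leclerc, Marchetti, Fontaine, Ivanova, Quinn, Amari and Andersen, by world ranking (lower first): Dimitriou (46) before Osei, Leclerc, Marchetti and Fontaine (52) before Ivanova (64) before Quinn and Amari (78) before Andersen (193).
Among Osei, Leclerc, Marchetti and Fontaine, by date of most recent title (later first): Osei (1997-06-25) before Leclerc (1996-11-06) before Marchetti (1995-06-20) before Fontaine (1994-08-23).
Among Quinn and Amari, by date of most recent title (later first): Quinn (2000-07-19) before Amari (1997-01-13).
Order: Castillo, Dimitriou, Osei, Leclerc, Marchetti, Fontaine, Ivanova, Quinn, Amari, Andersen.

Dimitriou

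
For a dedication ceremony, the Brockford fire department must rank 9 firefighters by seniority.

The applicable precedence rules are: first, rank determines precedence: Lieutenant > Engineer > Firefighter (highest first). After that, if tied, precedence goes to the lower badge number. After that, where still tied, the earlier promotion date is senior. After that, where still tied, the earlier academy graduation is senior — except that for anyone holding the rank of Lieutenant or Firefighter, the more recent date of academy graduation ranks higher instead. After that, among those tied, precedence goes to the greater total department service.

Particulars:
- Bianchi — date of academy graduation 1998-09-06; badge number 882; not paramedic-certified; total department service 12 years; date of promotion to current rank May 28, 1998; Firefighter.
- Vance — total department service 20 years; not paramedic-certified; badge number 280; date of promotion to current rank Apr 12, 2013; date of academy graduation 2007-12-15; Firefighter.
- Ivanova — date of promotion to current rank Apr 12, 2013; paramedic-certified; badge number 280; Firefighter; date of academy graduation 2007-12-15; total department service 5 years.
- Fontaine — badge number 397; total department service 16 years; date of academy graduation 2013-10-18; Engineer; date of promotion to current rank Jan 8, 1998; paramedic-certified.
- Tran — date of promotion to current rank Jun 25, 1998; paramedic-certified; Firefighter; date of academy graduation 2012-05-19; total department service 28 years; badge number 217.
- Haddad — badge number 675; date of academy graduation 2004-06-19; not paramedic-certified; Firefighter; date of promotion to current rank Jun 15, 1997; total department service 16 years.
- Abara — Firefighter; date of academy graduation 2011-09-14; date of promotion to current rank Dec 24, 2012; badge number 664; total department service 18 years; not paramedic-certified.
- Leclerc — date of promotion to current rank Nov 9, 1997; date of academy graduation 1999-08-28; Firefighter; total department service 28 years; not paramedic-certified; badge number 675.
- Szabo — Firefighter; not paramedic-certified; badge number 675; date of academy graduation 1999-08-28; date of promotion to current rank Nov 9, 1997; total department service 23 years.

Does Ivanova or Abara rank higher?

By rank: Fontaine (Engineer); then Tran, Vance, Ivanova, Abara, Haddad, Leclerc, Szabo and Bianchi (Firefighter).
Among Tran, Vance, Ivanova, Abara, Haddad, Leclerc, Szabo and Bianchi, by badge number (lower first): Tran (217) before Vance and Ivanova (280) before Abara (664) before Haddad, Leclerc and Szabo (675) before Bianchi (882).
Vance and Ivanova both have date of promotion to current rank Apr 12, 2013, so the next rule applies.
Vance and Ivanova both have date of academy graduation 2007-12-15, so the next rule applies.
Among Vance and Ivanova, by total department service (higher first): Vance (20 years) before Ivanova (5 years).
Among Haddad, Leclerc and Szabo, by date of promotion to current rank (earlier first): Haddad (Jun 15, 1997) before Leclerc and Szabo (Nov 9, 1997).
Leclerc and Szabo both have date of academy graduation 1999-08-28, so the next rule applies.
Among Leclerc and Szabo, by total department service (higher first): Leclerc (28 years) before Szabo (23 years).
So Ivanova takes precedence.

Ivanova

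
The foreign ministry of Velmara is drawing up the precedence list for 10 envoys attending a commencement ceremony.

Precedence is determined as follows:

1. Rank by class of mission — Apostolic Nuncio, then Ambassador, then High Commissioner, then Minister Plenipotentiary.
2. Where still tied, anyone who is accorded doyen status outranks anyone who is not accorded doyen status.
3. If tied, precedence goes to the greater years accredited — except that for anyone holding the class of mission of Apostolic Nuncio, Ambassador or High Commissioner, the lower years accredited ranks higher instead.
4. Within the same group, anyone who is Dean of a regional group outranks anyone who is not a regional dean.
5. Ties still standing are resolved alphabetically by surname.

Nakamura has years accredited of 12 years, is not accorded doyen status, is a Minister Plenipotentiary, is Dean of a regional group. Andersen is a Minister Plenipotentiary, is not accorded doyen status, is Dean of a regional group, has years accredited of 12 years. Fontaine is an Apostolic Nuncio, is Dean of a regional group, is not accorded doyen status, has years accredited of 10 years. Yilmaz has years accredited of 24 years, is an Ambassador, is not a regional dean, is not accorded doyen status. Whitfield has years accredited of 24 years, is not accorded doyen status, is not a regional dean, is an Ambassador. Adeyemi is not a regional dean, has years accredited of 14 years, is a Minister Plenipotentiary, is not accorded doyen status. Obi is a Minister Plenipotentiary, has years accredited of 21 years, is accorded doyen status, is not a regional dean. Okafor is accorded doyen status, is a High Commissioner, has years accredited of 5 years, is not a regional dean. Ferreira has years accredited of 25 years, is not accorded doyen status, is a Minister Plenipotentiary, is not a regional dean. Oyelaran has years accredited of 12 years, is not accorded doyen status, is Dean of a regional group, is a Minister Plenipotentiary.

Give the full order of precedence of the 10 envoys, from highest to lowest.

Fontaine, Whitfield, Yilmaz, Okafor, Obi, Ferreira, Adeyemi, Andersen, Nakamura, Oyelaran

By class of mission: Fontaine (Apostolic Nuncio); then Whitfield and Yilmaz (Ambassador); then Okafor (High Commissioner); then Obi, Ferreira, Adeyemi, Andersen, Nakamura and Oyelaran (Minister Plenipotentiary).
Whitfield and Yilmaz are each not accorded doyen status, so the next rule applies.
Whitfield and Yilmaz both have years accredited 24 years, so the next rule applies.
Whitfield and Yilmaz are each not a regional dean, so the next rule applies.
Among Whitfield and Yilmaz, alphabetically by surname: Whitfield before Yilmaz.
Among Obi, Ferreira, Adeyemi, Andersen, Nakamura and Oyelaran, accorded doyen status before not accorded doyen status: Obi (accorded doyen status) before Ferreira, Adeyemi, Andersen, Nakamura and Oyelaran (not accorded doyen status).
Among Ferreira, Adeyemi, Andersen, Nakamura and Oyelaran, by years accredited (higher first): Ferreira (25 years) before Adeyemi (14 years) before Andersen, Nakamura and Oyelaran (12 years).
Andersen, Nakamura and Oyelaran are each Dean of a regional group, so the next rule applies.
Among Andersen, Nakamura and Oyelaran, alphabetically by surname: Andersen before Nakamura before Oyelaran.
Full order: Fontaine, Whitfield, Yilmaz, Okafor, Obi, Ferreira, Adeyemi, Andersen, Nakamura, Oyelaran.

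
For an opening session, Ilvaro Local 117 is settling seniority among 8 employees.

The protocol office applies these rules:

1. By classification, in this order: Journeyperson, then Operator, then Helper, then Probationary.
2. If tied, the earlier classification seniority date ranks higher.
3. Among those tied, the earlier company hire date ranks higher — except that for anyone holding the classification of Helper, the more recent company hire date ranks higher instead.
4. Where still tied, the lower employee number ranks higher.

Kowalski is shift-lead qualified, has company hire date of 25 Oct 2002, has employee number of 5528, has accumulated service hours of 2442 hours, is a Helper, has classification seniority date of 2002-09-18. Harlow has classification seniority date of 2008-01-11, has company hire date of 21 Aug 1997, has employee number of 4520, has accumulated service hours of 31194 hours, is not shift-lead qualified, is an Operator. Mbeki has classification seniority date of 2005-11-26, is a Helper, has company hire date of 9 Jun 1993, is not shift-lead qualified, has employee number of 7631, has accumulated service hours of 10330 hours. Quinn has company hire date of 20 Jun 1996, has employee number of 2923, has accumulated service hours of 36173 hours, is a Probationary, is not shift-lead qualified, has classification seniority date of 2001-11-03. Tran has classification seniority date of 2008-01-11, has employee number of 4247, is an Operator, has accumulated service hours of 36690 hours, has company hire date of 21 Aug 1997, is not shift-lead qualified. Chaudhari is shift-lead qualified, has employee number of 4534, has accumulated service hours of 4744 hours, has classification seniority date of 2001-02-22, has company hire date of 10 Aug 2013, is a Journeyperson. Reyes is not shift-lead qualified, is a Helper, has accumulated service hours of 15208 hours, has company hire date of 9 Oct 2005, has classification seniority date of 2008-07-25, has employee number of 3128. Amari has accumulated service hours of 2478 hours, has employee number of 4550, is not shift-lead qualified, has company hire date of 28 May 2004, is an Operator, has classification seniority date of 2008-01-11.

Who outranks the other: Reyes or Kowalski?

By classification: Chaudhari (Journeyperson); then Tran, Harlow and Amari (Operator); then Kowalski, Mbeki and Reyes (Helper); then Quinn (Probationary).
Tran, Harlow and Amari all have classification seniority date 2008-01-11, so the next rule applies.
Among Tran, Harlow and Amari, by company hire date (earlier first): Tran and Harlow (21 Aug 1997) before Amari (28 May 2004).
Among Tran and Harlow, by employee number (lower first): Tran (4247) before Harlow (4520).
Among Kowalski, Mbeki and Reyes, by classification seniority date (earlier first): Kowalski (2002-09-18) before Mbeki (2005-11-26) before Reyes (2008-07-25).
So Kowalski takes precedence.

Kowalski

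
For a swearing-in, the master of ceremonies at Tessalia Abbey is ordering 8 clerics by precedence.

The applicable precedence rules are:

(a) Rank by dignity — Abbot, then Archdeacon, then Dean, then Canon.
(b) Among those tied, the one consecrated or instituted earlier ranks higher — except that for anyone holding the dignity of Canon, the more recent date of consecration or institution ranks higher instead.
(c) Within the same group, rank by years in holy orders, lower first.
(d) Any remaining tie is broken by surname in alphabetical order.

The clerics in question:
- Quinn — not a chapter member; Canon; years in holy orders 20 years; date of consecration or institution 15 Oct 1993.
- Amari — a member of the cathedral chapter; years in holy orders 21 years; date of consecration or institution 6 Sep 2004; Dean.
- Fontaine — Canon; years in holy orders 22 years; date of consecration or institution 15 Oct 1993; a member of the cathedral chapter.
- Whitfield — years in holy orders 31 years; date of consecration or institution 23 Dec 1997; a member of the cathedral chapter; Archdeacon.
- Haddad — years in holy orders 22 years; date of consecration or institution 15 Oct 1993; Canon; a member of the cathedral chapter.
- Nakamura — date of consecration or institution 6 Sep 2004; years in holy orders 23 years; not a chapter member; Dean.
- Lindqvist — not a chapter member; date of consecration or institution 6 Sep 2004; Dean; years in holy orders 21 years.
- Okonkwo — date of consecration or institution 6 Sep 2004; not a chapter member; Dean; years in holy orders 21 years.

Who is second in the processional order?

Amari

By dignity: Whitfield (Archdeacon); then Amari, Lindqvist, Okonkwo and Nakamura (Dean); then Quinn, Fontaine and Haddad (Canon).
Amari, Lindqvist, Okonkwo and Nakamura all have date of consecration or institution 6 Sep 2004, so the next rule applies.
Among Amari, Lindqvist, Okonkwo and Nakamura, by years in holy orders (lower first): Amari, Lindqvist and Okonkwo (21 years) before Nakamura (23 years).
Among Amari, Lindqvist and Okonkwo, alphabetically by surname: Amari before Lindqvist before Okonkwo.
Quinn, Fontaine and Haddad all have date of consecration or institution 15 Oct 1993, so the next rule applies.
Among Quinn, Fontaine and Haddad, by years in holy orders (lower first): Quinn (20 years) before Fontaine and Haddad (22 years).
Among Fontaine and Haddad, alphabetically by surname: Fontaine before Haddad.
Order: Whitfield, Amari, Lindqvist, Okonkwo, Nakamura, Quinn, Fontaine, Haddad.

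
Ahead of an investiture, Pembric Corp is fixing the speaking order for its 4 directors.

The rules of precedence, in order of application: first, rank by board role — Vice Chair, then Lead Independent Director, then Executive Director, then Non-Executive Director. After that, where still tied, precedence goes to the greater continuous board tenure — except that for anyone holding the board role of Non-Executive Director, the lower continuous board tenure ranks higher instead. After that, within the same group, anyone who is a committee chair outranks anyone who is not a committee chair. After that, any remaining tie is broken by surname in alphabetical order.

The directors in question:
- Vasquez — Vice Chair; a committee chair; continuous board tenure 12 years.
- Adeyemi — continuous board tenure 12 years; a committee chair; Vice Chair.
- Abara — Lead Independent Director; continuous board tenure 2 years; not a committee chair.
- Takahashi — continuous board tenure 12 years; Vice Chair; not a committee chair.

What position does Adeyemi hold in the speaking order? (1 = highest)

By board role: Adeyemi, Vasquez and Takahashi (Vice Chair); then Abara (Lead Independent Director).
Adeyemi, Vasquez and Takahashi all have continuous board tenure 12 years, so the next rule applies.
Among Adeyemi, Vasquez and Takahashi, a committee chair before not a committee chair: Adeyemi and Vasquez (a committee chair) before Takahashi (not a committee chair).
Among Adeyemi and Vasquez, alphabetically by surname: Adeyemi before Vasquez.
Order: Adeyemi, Vasquez, Takahashi, Abara. So position 1.

1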